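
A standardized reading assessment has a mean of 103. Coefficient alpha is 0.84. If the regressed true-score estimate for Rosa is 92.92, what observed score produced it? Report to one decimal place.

T̂ = ρX + (1 − ρ)μ  ⇒  X = (T̂ − (1 − ρ)μ) / ρ
X = (92.92 − 0.16 × 103) / 0.84 = (92.92 − 16.48) / 0.84 = 76.44 / 0.84 = 91.000

91.0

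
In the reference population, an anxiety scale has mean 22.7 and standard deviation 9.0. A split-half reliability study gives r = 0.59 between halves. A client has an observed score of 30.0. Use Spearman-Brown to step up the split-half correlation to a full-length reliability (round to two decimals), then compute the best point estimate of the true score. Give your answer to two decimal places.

Spearman-Brown: ρ = 2r/(1 + r) = 2(0.59)/(1 + 0.59) = 1.180/1.59 = 0.7421 → 0.74
Kelley's formula gives T̂ = 0.74·30.0 + 0.26·22.7 = 22.200 + 5.902 = 28.102.

28.10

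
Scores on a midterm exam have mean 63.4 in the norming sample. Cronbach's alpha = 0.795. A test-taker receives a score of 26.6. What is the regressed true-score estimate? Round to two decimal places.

34.14

T̂ = 0.795(26.6) + 0.205(63.4) = 21.1470 + 12.9970 = 34.144 → 34.14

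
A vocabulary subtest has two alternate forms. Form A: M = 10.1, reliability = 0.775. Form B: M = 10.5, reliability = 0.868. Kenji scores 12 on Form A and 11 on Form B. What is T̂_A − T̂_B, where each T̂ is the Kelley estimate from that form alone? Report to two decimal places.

T̂_A = 0.775(12) + 0.225(10.1) = 11.5725
T̂_B = 0.868(11) + 0.132(10.5) = 10.9340
T̂_A − T̂_B = 0.6385

0.64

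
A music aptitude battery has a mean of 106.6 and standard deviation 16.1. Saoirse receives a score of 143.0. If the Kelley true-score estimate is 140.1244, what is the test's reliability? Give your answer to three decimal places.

0.921

T̂ = ρX + (1 − ρ)μ  ⇒  T̂ − μ = ρ(X − μ)
ρ = (T̂ − μ)/(X − μ) = (140.1244 − 106.6) / (143.0 − 106.6) = 33.5244 / 36.4 = 0.92100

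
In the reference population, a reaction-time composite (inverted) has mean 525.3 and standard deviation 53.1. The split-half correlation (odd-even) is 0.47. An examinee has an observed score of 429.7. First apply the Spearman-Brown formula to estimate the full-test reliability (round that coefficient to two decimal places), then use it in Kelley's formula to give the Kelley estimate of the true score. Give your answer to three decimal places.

Spearman-Brown: ρ = 2r/(1 + r) = 2(0.47)/(1 + 0.47) = 0.940/1.47 = 0.6395 → 0.64
Kelley's formula gives T̂ = 0.64·429.7 + 0.36·525.3 = 275.008 + 189.108 = 464.1160.

464.116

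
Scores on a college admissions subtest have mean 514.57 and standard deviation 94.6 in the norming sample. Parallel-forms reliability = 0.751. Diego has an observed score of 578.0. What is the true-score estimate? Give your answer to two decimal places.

562.21

T̂ = 0.751(578.0) + 0.249(514.57) = 434.0780 + 128.12793 = 562.206 → 562.21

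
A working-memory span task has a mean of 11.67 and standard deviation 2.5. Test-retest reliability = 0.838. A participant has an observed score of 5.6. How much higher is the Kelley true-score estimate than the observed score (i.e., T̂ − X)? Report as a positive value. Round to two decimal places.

Regress the observed score toward the mean by the unreliability: T̂ = 0.838·5.6 + 0.162·11.67 = 4.6928 + 1.89054 = 6.5833.
T̂ − X = 6.583 − 5.6 = 0.983 → 0.98

0.98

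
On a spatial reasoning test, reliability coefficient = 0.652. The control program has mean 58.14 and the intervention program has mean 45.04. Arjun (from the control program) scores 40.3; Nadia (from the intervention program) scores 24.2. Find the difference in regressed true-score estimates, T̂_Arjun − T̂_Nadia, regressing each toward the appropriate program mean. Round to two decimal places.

15.06

T̂_Arjun = 0.652(40.3) + 0.348(58.14) = 46.5083
T̂_Nadia = 0.652(24.2) + 0.348(45.04) = 31.4523
Difference = 46.5083 − 31.4523 = 15.0560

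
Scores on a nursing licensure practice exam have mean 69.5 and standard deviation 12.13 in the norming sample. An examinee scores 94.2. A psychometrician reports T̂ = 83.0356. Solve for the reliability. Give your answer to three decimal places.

0.548

T̂ = ρX + (1 − ρ)μ  ⇒  T̂ − μ = ρ(X − μ)
ρ = (T̂ − μ)/(X − μ) = (83.0356 − 69.5) / (94.2 − 69.5) = 13.5356 / 24.7 = 0.54800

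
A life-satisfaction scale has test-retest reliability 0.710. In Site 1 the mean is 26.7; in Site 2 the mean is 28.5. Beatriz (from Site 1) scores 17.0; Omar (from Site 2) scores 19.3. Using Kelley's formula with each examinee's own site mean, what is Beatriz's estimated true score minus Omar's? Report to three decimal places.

T̂_Beatriz = 0.710(17.0) + 0.290(26.7) = 19.81300
T̂_Omar = 0.710(19.3) + 0.290(28.5) = 21.96800
Difference = 19.81300 − 21.96800 = -2.15500

-2.155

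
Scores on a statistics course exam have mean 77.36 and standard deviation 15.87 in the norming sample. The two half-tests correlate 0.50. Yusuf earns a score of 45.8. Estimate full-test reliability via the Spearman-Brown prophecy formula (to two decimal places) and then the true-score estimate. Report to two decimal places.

Spearman-Brown: ρ = 2r/(1 + r) = 2(0.50)/(1 + 0.50) = 1.000/1.50 = 0.6667 → 0.67
T̂ = 0.67(45.8) + 0.33(77.36) = 30.686 + 25.5288 = 56.215 → 56.21

56.21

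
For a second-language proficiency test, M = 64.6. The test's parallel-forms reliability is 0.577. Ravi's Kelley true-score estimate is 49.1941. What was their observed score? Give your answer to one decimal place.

37.9

T̂ = ρX + (1 − ρ)μ  ⇒  X = (T̂ − (1 − ρ)μ) / ρ
X = (49.1941 − 0.423 × 64.6) / 0.577 = (49.1941 − 27.3258) / 0.577 = 21.8683 / 0.577 = 37.900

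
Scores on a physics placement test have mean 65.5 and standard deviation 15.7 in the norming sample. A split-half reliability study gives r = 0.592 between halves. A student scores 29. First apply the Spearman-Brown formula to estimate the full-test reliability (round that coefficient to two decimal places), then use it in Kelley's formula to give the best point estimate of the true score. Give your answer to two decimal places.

Spearman-Brown: ρ = 2r/(1 + r) = 2(0.592)/(1 + 0.592) = 1.1840/1.592 = 0.7437 → 0.74
Regress the observed score toward the mean by the unreliability: T̂ = 0.74·29 + 0.26·65.5 = 21.46 + 17.030 = 38.490.

38.49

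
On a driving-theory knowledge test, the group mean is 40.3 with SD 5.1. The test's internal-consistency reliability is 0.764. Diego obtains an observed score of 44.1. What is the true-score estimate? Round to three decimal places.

Weight the observed score by reliability and the mean by (1 − reliability): T̂ = 0.764·44.1 + 0.236·40.3 = 33.6924 + 9.5108 = 43.2032.

43.203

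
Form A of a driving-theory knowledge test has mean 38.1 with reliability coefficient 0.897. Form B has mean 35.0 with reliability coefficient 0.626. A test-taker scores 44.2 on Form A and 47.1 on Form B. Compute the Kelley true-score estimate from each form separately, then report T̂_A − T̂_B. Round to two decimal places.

T̂_A = 0.897(44.2) + 0.103(38.1) = 43.5717
T̂_B = 0.626(47.1) + 0.374(35.0) = 42.5746
T̂_A − T̂_B = 0.9971

1.00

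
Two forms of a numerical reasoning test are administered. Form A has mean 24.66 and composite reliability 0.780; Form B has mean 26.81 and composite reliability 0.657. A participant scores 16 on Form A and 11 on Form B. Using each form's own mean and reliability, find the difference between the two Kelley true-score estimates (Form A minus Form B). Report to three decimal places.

T̂_A = 0.780(16) + 0.220(24.66) = 17.90520
T̂_B = 0.657(11) + 0.343(26.81) = 16.42283
T̂_A − T̂_B = 1.48237

1.482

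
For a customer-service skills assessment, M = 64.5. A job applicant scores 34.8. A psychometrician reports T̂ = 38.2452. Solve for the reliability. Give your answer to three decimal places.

T̂ = ρX + (1 − ρ)μ  ⇒  T̂ − μ = ρ(X − μ)
ρ = (T̂ − μ)/(X − μ) = (38.2452 − 64.5) / (34.8 − 64.5) = -26.2548 / -29.7 = 0.88400

0.884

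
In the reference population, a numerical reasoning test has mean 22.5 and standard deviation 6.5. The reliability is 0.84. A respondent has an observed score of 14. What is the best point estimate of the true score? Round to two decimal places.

Regress the observed score toward the mean by the unreliability: T̂ = 0.84·14 + 0.16·22.5 = 11.76 + 3.600 = 15.360.

15.36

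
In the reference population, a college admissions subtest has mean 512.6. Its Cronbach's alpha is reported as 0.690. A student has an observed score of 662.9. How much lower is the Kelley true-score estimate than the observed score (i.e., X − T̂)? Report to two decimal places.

46.59

T̂ = ρX + (1 − ρ)μ
  = 0.690 × 662.9 + 0.310 × 512.6
  = 457.4010 + 158.9060
  = 616.3070
  ≈ 616.307
X − T̂ = 662.9 − 616.307 = 46.593 → 46.59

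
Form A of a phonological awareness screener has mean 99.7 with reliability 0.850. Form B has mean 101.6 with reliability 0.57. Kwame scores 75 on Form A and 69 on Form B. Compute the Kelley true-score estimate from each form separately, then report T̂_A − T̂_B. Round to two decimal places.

T̂_A = 0.850(75) + 0.150(99.7) = 78.7050
T̂_B = 0.57(69) + 0.43(101.6) = 83.0180
T̂_A − T̂_B = -4.3130

-4.31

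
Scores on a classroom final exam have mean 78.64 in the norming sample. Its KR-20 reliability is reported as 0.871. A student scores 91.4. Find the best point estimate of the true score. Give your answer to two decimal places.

89.75

T̂ = ρX + (1 − ρ)μ
  = 0.871 × 91.4 + 0.129 × 78.64
  = 79.6094 + 10.14456
  = 89.754
  ≈ 89.75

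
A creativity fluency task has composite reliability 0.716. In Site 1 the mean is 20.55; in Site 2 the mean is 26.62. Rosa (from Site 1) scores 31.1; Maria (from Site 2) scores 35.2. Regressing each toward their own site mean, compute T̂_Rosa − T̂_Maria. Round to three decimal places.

-4.659

T̂_Rosa = 0.716(31.1) + 0.284(20.55) = 28.10380
T̂_Maria = 0.716(35.2) + 0.284(26.62) = 32.76328
Difference = 28.10380 − 32.76328 = -4.65948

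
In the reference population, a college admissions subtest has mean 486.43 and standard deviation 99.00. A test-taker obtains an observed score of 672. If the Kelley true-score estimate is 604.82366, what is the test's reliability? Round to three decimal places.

0.638

T̂ = ρX + (1 − ρ)μ  ⇒  T̂ − μ = ρ(X − μ)
ρ = (T̂ − μ)/(X − μ) = (604.82366 − 486.43) / (672 − 486.43) = 118.39366 / 185.57 = 0.63800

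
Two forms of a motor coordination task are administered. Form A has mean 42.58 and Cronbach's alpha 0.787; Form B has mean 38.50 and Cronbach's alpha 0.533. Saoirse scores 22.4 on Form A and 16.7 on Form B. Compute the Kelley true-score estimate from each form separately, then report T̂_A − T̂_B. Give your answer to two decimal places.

T̂_A = 0.787(22.4) + 0.213(42.58) = 26.6983
T̂_B = 0.533(16.7) + 0.467(38.50) = 26.8806
T̂_A − T̂_B = -0.1823

-0.18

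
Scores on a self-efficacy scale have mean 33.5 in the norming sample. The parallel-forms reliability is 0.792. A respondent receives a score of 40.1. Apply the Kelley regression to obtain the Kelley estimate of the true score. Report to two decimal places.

Regress the observed score toward the mean by the unreliability: T̂ = 0.792·40.1 + 0.208·33.5 = 31.7592 + 6.9680 = 38.727.

38.73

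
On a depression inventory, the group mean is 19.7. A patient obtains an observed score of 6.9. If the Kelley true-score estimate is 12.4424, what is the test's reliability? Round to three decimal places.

0.567

T̂ = ρX + (1 − ρ)μ  ⇒  T̂ − μ = ρ(X − μ)
ρ = (T̂ − μ)/(X − μ) = (12.4424 − 19.7) / (6.9 − 19.7) = -7.2576 / -12.8 = 0.56700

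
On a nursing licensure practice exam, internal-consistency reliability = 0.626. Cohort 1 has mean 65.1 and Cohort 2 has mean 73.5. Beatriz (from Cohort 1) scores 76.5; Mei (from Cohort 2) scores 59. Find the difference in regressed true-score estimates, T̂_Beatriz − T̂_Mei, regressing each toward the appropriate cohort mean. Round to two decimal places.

7.81

T̂_Beatriz = 0.626(76.5) + 0.374(65.1) = 72.2364
T̂_Mei = 0.626(59) + 0.374(73.5) = 64.4230
Difference = 72.2364 − 64.4230 = 7.8134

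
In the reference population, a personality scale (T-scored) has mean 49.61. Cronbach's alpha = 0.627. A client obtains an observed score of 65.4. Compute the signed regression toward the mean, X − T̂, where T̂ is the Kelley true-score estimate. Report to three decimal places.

5.890

T̂ = 0.627(65.4) + 0.373(49.61) = 41.0058 + 18.50453 = 59.51033 → 59.5103
X − T̂ = 65.4 − 59.5103 = 5.8897 → 5.890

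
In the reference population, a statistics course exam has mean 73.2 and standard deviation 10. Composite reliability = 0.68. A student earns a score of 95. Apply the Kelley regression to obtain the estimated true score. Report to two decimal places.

Regress the observed score toward the mean by the unreliability: T̂ = 0.68·95 + 0.32·73.2 = 64.60 + 23.424 = 88.024.

88.02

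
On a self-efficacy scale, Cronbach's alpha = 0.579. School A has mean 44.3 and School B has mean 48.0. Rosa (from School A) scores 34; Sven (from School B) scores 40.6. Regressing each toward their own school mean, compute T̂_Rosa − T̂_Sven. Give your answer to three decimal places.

T̂_Rosa = 0.579(34) + 0.421(44.3) = 38.33630
T̂_Sven = 0.579(40.6) + 0.421(48.0) = 43.71540
Difference = 38.33630 − 43.71540 = -5.37910

-5.379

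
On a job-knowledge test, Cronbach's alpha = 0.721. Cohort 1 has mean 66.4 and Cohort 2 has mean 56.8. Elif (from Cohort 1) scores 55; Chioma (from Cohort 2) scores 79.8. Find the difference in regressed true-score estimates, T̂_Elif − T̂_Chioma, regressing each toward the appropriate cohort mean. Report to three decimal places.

T̂_Elif = 0.721(55) + 0.279(66.4) = 58.18060
T̂_Chioma = 0.721(79.8) + 0.279(56.8) = 73.38300
Difference = 58.18060 − 73.38300 = -15.20240

-15.202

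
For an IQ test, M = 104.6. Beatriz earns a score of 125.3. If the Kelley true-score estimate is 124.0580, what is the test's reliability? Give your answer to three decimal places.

T̂ = ρX + (1 − ρ)μ  ⇒  T̂ − μ = ρ(X − μ)
ρ = (T̂ − μ)/(X − μ) = (124.0580 − 104.6) / (125.3 − 104.6) = 19.4580 / 20.7 = 0.94000

0.940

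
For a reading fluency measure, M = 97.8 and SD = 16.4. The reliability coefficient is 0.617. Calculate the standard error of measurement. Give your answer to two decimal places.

10.15

SEM = SD · √(1 − ρ) = 16.4 × √0.383 = 16.4 × 0.6189 = 10.149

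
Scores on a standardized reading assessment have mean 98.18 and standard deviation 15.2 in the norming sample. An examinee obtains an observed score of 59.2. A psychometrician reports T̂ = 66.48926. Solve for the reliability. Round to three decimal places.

0.813

T̂ = ρX + (1 − ρ)μ  ⇒  T̂ − μ = ρ(X − μ)
ρ = (T̂ − μ)/(X − μ) = (66.48926 − 98.18) / (59.2 − 98.18) = -31.69074 / -38.98 = 0.81300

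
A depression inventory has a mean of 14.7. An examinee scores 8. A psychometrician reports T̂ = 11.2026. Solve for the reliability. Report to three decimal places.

0.522

T̂ = ρX + (1 − ρ)μ  ⇒  T̂ − μ = ρ(X − μ)
ρ = (T̂ − μ)/(X − μ) = (11.2026 − 14.7) / (8 − 14.7) = -3.4974 / -6.7 = 0.52200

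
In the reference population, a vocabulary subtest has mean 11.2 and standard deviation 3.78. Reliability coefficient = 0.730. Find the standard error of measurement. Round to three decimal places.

1.964

SEM = SD · √(1 − ρ) = 3.78 × √0.270 = 3.78 × 0.5196 = 1.9641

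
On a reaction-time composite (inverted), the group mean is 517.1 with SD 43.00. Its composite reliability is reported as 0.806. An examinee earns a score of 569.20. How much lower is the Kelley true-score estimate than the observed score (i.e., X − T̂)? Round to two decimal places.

10.11

T̂ = ρX + (1 − ρ)μ
  = 0.806 × 569.20 + 0.194 × 517.1
  = 458.77520 + 100.3174
  = 559.0926
  ≈ 559.093
X − T̂ = 569.20 − 559.093 = 10.107 → 10.11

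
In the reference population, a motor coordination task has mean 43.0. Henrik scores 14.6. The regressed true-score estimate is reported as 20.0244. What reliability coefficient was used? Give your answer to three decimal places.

0.809

T̂ = ρX + (1 − ρ)μ  ⇒  T̂ − μ = ρ(X − μ)
ρ = (T̂ − μ)/(X − μ) = (20.0244 − 43.0) / (14.6 − 43.0) = -22.9756 / -28.4 = 0.80900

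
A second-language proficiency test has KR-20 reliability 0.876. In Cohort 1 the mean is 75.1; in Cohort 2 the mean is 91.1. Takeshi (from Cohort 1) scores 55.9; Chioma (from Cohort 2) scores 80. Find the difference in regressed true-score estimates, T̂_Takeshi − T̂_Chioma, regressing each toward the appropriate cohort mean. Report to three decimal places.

-23.096

T̂_Takeshi = 0.876(55.9) + 0.124(75.1) = 58.28080
T̂_Chioma = 0.876(80) + 0.124(91.1) = 81.37640
Difference = 58.28080 − 81.37640 = -23.09560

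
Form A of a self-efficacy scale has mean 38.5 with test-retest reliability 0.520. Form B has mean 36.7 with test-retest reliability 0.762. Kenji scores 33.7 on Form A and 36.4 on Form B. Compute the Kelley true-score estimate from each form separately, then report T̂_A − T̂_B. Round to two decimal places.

-0.47

T̂_A = 0.520(33.7) + 0.480(38.5) = 36.0040
T̂_B = 0.762(36.4) + 0.238(36.7) = 36.4714
T̂_A − T̂_B = -0.4674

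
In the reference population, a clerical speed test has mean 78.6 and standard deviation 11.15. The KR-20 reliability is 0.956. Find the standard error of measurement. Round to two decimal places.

SEM = SD · √(1 − ρ) = 11.15 × √0.044 = 11.15 × 0.2098 = 2.339

2.34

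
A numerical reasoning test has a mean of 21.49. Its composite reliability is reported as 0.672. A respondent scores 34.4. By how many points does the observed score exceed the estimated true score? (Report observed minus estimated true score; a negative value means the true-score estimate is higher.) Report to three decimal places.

4.234

T̂ = ρX + (1 − ρ)μ
  = 0.672 × 34.4 + 0.328 × 21.49
  = 23.1168 + 7.04872
  = 30.16552
  ≈ 30.1655
X − T̂ = 34.4 − 30.1655 = 4.2345 → 4.234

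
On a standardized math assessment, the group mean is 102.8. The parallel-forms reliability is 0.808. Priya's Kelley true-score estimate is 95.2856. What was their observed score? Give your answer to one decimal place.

T̂ = ρX + (1 − ρ)μ  ⇒  X = (T̂ − (1 − ρ)μ) / ρ
X = (95.2856 − 0.192 × 102.8) / 0.808 = (95.2856 − 19.7376) / 0.808 = 75.5480 / 0.808 = 93.500

93.5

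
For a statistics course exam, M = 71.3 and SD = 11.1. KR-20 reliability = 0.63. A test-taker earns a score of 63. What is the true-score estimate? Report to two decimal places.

66.07

T̂ = 0.63(63) + 0.37(71.3) = 39.69 + 26.381 = 66.071 → 66.07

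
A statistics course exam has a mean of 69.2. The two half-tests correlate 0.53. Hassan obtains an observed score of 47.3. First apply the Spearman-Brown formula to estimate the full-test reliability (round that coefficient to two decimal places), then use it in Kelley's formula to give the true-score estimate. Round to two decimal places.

Spearman-Brown: ρ = 2r/(1 + r) = 2(0.53)/(1 + 0.53) = 1.060/1.53 = 0.6928 → 0.69
T̂ = 0.69(47.3) + 0.31(69.2) = 32.637 + 21.452 = 54.089 → 54.09

54.09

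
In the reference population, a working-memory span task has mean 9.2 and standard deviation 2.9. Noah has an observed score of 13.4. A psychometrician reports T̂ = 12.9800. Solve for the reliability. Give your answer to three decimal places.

0.900

T̂ = ρX + (1 − ρ)μ  ⇒  T̂ − μ = ρ(X − μ)
ρ = (T̂ − μ)/(X − μ) = (12.9800 − 9.2) / (13.4 − 9.2) = 3.7800 / 4.2 = 0.90000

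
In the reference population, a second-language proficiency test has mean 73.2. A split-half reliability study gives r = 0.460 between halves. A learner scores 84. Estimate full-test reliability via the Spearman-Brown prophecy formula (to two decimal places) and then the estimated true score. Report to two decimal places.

80.00

Spearman-Brown: ρ = 2r/(1 + r) = 2(0.460)/(1 + 0.460) = 0.9200/1.460 = 0.6301 → 0.63
T̂ = ρX + (1 − ρ)μ
  = 0.63 × 84 + 0.37 × 73.2
  = 52.92 + 27.084
  = 80.004
  ≈ 80.00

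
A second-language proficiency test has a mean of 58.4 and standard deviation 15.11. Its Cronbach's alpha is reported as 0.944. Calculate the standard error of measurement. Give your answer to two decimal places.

SEM = SD · √(1 − ρ) = 15.11 × √0.056 = 15.11 × 0.2366 = 3.576

3.58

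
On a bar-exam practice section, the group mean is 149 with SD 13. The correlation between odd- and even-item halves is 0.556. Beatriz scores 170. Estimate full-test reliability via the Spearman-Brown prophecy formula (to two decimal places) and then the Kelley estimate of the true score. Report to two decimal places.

Spearman-Brown: ρ = 2r/(1 + r) = 2(0.556)/(1 + 0.556) = 1.1120/1.556 = 0.7147 → 0.71
T̂ = 0.71(170) + 0.29(149) = 120.70 + 43.21 = 163.910 → 163.91

163.91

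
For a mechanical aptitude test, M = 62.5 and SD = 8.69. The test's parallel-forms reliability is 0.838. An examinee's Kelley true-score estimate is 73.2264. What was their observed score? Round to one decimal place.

T̂ = ρX + (1 − ρ)μ  ⇒  X = (T̂ − (1 − ρ)μ) / ρ
X = (73.2264 − 0.162 × 62.5) / 0.838 = (73.2264 − 10.1250) / 0.838 = 63.1014 / 0.838 = 75.300

75.3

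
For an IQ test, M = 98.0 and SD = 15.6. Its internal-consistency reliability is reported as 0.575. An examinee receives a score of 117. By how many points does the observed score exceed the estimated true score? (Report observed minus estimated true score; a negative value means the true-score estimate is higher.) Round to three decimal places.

T̂ = 0.575(117) + 0.425(98.0) = 67.275 + 41.6500 = 108.92500 → 108.9250
X − T̂ = 117 − 108.9250 = 8.0750 → 8.075

8.075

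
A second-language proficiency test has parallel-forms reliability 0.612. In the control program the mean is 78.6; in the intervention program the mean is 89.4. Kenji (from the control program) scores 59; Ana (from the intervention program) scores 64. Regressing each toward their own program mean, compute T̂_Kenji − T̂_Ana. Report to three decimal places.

-7.250

T̂_Kenji = 0.612(59) + 0.388(78.6) = 66.60480
T̂_Ana = 0.612(64) + 0.388(89.4) = 73.85520
Difference = 66.60480 − 73.85520 = -7.25040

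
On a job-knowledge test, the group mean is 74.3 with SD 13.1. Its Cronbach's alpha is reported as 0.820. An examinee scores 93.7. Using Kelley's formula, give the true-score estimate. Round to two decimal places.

Kelley's formula gives T̂ = 0.820·93.7 + 0.180·74.3 = 76.8340 + 13.3740 = 90.208.

90.21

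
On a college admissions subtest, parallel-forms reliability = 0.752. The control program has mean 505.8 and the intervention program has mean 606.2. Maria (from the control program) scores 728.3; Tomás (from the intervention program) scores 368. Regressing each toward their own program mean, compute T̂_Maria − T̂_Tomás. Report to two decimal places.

T̂_Maria = 0.752(728.3) + 0.248(505.8) = 673.1200
T̂_Tomás = 0.752(368) + 0.248(606.2) = 427.0736
Difference = 673.1200 − 427.0736 = 246.0464

246.05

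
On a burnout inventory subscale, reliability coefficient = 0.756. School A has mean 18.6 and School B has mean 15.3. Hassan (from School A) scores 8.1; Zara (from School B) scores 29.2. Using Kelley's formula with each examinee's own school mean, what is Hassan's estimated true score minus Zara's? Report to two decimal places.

T̂_Hassan = 0.756(8.1) + 0.244(18.6) = 10.6620
T̂_Zara = 0.756(29.2) + 0.244(15.3) = 25.8084
Difference = 10.6620 − 25.8084 = -15.1464

-15.15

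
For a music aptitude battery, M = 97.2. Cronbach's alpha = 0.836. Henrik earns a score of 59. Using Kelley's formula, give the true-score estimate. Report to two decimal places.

65.26

T̂ = ρX + (1 − ρ)μ
  = 0.836 × 59 + 0.164 × 97.2
  = 49.324 + 15.9408
  = 65.265
  ≈ 65.26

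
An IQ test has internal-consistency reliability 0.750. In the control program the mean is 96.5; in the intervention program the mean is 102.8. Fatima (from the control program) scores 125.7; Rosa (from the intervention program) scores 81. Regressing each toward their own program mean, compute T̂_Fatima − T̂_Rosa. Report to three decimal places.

T̂_Fatima = 0.750(125.7) + 0.250(96.5) = 118.40000
T̂_Rosa = 0.750(81) + 0.250(102.8) = 86.45000
Difference = 118.40000 − 86.45000 = 31.95000

31.950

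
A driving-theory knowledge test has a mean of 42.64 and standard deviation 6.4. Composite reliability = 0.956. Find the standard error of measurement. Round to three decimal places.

SEM = SD · √(1 − ρ) = 6.4 × √0.044 = 6.4 × 0.2098 = 1.3425

1.342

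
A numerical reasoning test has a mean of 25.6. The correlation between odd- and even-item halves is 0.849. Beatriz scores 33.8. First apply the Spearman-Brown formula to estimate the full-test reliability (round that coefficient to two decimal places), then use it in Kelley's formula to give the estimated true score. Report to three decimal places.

33.144

Spearman-Brown: ρ = 2r/(1 + r) = 2(0.849)/(1 + 0.849) = 1.6980/1.849 = 0.9183 → 0.92
T̂ = 0.92(33.8) + 0.08(25.6) = 31.096 + 2.048 = 33.1440 → 33.144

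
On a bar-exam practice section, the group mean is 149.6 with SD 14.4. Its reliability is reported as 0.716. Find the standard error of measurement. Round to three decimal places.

SEM = SD · √(1 − ρ) = 14.4 × √0.284 = 14.4 × 0.5329 = 7.6740

7.674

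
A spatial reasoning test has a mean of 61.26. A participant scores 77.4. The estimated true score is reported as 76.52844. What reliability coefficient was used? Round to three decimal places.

T̂ = ρX + (1 − ρ)μ  ⇒  T̂ − μ = ρ(X − μ)
ρ = (T̂ − μ)/(X − μ) = (76.52844 − 61.26) / (77.4 − 61.26) = 15.26844 / 16.14 = 0.94600

0.946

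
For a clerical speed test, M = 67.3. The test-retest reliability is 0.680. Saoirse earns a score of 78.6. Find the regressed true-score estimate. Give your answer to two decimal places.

T̂ = 0.680(78.6) + 0.320(67.3) = 53.4480 + 21.5360 = 74.984 → 74.98

74.98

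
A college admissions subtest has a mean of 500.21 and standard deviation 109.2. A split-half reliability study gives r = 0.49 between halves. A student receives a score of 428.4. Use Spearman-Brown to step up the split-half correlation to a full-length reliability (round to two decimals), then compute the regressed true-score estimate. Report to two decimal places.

Spearman-Brown: ρ = 2r/(1 + r) = 2(0.49)/(1 + 0.49) = 0.980/1.49 = 0.6577 → 0.66
T̂ = ρX + (1 − ρ)μ
  = 0.66 × 428.4 + 0.34 × 500.21
  = 282.744 + 170.0714
  = 452.815
  ≈ 452.82

452.82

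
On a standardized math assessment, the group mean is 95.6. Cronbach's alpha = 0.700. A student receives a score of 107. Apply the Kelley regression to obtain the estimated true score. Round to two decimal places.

103.58

T̂ = 0.700(107) + 0.300(95.6) = 74.900 + 28.6800 = 103.580 → 103.58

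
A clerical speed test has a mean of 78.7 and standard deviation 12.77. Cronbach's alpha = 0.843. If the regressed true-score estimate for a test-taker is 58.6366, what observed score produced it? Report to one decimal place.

T̂ = ρX + (1 − ρ)μ  ⇒  X = (T̂ − (1 − ρ)μ) / ρ
X = (58.6366 − 0.157 × 78.7) / 0.843 = (58.6366 − 12.3559) / 0.843 = 46.2807 / 0.843 = 54.900

54.9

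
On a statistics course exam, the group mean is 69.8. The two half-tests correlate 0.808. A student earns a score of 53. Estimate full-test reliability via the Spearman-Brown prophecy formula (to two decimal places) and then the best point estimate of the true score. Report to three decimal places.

54.848

Spearman-Brown: ρ = 2r/(1 + r) = 2(0.808)/(1 + 0.808) = 1.6160/1.808 = 0.8938 → 0.89
T̂ = 0.89(53) + 0.11(69.8) = 47.17 + 7.678 = 54.8480 → 54.848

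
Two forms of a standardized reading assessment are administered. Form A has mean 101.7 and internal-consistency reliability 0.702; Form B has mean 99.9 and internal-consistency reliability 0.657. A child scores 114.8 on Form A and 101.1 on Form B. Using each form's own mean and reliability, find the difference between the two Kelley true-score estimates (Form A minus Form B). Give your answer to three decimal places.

10.208

T̂_A = 0.702(114.8) + 0.298(101.7) = 110.89620
T̂_B = 0.657(101.1) + 0.343(99.9) = 100.68840
T̂_A − T̂_B = 10.20780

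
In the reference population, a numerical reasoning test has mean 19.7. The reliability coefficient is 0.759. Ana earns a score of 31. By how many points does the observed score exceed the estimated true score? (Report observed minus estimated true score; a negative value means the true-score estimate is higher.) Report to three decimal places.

T̂ = 0.759(31) + 0.241(19.7) = 23.529 + 4.7477 = 28.27670 → 28.2767
X − T̂ = 31 − 28.2767 = 2.7233 → 2.723

2.723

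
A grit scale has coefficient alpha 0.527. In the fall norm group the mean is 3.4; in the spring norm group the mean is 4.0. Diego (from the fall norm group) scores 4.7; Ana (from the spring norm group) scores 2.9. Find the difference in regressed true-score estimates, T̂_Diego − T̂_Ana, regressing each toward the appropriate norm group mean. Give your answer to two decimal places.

0.66

T̂_Diego = 0.527(4.7) + 0.473(3.4) = 4.0851
T̂_Ana = 0.527(2.9) + 0.473(4.0) = 3.4203
Difference = 4.0851 − 3.4203 = 0.6648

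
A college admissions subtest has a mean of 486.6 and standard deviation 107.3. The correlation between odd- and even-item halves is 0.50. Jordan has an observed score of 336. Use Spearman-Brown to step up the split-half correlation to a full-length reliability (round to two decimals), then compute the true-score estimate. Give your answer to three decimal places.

385.698

Spearman-Brown: ρ = 2r/(1 + r) = 2(0.50)/(1 + 0.50) = 1.000/1.50 = 0.6667 → 0.67
T̂ = ρX + (1 − ρ)μ
  = 0.67 × 336 + 0.33 × 486.6
  = 225.12 + 160.578
  = 385.6980
  ≈ 385.698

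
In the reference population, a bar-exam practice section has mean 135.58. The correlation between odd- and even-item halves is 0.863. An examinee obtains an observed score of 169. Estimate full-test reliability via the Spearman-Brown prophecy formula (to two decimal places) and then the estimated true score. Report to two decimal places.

Spearman-Brown: ρ = 2r/(1 + r) = 2(0.863)/(1 + 0.863) = 1.7260/1.863 = 0.9265 → 0.93
T̂ = 0.93(169) + 0.07(135.58) = 157.17 + 9.4906 = 166.661 → 166.66

166.66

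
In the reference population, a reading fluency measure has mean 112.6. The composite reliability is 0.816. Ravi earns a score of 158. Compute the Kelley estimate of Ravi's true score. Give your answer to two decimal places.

Regress the observed score toward the mean by the unreliability: T̂ = 0.816·158 + 0.184·112.6 = 128.928 + 20.7184 = 149.646.

149.65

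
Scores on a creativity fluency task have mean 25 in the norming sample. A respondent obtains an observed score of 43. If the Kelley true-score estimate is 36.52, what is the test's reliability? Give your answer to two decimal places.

0.64

T̂ = ρX + (1 − ρ)μ  ⇒  T̂ − μ = ρ(X − μ)
ρ = (T̂ − μ)/(X − μ) = (36.52 − 25) / (43 − 25) = 11.52 / 18.0 = 0.6400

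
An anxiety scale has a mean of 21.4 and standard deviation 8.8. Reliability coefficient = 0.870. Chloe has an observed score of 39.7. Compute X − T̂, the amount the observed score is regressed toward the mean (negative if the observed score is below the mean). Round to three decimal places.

Weight the observed score by reliability and the mean by (1 − reliability): T̂ = 0.870·39.7 + 0.130·21.4 = 34.5390 + 2.7820 = 37.32100.
X − T̂ = 39.7 − 37.3210 = 2.3790 → 2.379

2.379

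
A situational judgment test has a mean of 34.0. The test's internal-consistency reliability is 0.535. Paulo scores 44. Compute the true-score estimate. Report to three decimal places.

39.350

Kelley's formula gives T̂ = 0.535·44 + 0.465·34.0 = 23.540 + 15.8100 = 39.3500.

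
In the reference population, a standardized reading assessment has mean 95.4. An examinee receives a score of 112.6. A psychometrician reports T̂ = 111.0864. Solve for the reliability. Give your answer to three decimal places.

T̂ = ρX + (1 − ρ)μ  ⇒  T̂ − μ = ρ(X − μ)
ρ = (T̂ − μ)/(X − μ) = (111.0864 − 95.4) / (112.6 − 95.4) = 15.6864 / 17.2 = 0.91200

0.912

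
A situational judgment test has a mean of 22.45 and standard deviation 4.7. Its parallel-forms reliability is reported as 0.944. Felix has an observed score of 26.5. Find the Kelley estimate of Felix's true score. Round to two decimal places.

26.27

T̂ = ρX + (1 − ρ)μ
  = 0.944 × 26.5 + 0.056 × 22.45
  = 25.0160 + 1.25720
  = 26.273
  ≈ 26.27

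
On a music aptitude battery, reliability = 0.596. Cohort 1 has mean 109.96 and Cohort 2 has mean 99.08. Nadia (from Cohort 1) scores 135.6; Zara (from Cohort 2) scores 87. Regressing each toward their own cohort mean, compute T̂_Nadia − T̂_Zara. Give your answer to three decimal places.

T̂_Nadia = 0.596(135.6) + 0.404(109.96) = 125.24144
T̂_Zara = 0.596(87) + 0.404(99.08) = 91.88032
Difference = 125.24144 − 91.88032 = 33.36112

33.361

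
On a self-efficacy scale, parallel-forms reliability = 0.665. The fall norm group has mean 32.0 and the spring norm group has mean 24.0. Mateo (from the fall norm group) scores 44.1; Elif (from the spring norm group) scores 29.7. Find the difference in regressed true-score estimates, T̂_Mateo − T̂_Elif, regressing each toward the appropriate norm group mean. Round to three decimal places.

12.256

T̂_Mateo = 0.665(44.1) + 0.335(32.0) = 40.04650
T̂_Elif = 0.665(29.7) + 0.335(24.0) = 27.79050
Difference = 40.04650 − 27.79050 = 12.25600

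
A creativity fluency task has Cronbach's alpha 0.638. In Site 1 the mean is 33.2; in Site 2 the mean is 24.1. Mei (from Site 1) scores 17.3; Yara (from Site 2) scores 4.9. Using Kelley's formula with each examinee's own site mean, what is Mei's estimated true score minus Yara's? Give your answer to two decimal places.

11.21

T̂_Mei = 0.638(17.3) + 0.362(33.2) = 23.0558
T̂_Yara = 0.638(4.9) + 0.362(24.1) = 11.8504
Difference = 23.0558 − 11.8504 = 11.2054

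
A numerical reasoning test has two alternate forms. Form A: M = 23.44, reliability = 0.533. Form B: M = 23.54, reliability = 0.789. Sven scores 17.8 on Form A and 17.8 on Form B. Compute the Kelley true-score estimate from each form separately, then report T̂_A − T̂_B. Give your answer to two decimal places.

T̂_A = 0.533(17.8) + 0.467(23.44) = 20.4339
T̂_B = 0.789(17.8) + 0.211(23.54) = 19.0111
T̂_A − T̂_B = 1.4227

1.42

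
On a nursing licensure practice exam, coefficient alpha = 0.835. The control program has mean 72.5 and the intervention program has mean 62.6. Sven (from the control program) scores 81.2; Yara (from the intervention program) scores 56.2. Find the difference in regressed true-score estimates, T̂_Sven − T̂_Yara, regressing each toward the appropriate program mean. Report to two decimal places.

22.51

T̂_Sven = 0.835(81.2) + 0.165(72.5) = 79.7645
T̂_Yara = 0.835(56.2) + 0.165(62.6) = 57.2560
Difference = 79.7645 − 57.2560 = 22.5085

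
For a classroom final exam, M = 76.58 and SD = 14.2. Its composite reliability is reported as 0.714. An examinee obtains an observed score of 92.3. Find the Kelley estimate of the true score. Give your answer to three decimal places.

87.804

T̂ = ρX + (1 − ρ)μ
  = 0.714 × 92.3 + 0.286 × 76.58
  = 65.9022 + 21.90188
  = 87.8041
  ≈ 87.804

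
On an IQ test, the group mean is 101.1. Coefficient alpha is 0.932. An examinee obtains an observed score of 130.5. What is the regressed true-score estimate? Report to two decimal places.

128.50

Kelley's formula gives T̂ = 0.932·130.5 + 0.068·101.1 = 121.6260 + 6.8748 = 128.501.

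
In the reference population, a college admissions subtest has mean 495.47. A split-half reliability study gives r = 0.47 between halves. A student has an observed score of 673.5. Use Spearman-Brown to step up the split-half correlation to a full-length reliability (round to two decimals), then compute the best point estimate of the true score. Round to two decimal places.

Spearman-Brown: ρ = 2r/(1 + r) = 2(0.47)/(1 + 0.47) = 0.940/1.47 = 0.6395 → 0.64
T̂ = 0.64(673.5) + 0.36(495.47) = 431.040 + 178.3692 = 609.409 → 609.41

609.41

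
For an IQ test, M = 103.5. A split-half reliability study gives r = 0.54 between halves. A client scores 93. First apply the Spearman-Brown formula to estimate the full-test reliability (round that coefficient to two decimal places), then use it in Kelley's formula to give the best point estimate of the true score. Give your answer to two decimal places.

Spearman-Brown: ρ = 2r/(1 + r) = 2(0.54)/(1 + 0.54) = 1.080/1.54 = 0.7013 → 0.70
T̂ = ρX + (1 − ρ)μ
  = 0.70 × 93 + 0.30 × 103.5
  = 65.10 + 31.050
  = 96.150
  ≈ 96.15

96.15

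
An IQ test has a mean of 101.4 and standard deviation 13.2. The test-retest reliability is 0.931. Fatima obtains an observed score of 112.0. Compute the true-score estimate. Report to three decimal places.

111.269

T̂ = ρX + (1 − ρ)μ
  = 0.931 × 112.0 + 0.069 × 101.4
  = 104.2720 + 6.9966
  = 111.2686
  ≈ 111.269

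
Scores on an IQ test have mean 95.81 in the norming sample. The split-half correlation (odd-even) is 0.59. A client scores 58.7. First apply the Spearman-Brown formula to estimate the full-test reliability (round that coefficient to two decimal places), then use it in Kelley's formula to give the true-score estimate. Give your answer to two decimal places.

68.35

Spearman-Brown: ρ = 2r/(1 + r) = 2(0.59)/(1 + 0.59) = 1.180/1.59 = 0.7421 → 0.74
Weight the observed score by reliability and the mean by (1 − reliability): T̂ = 0.74·58.7 + 0.26·95.81 = 43.438 + 24.9106 = 68.349.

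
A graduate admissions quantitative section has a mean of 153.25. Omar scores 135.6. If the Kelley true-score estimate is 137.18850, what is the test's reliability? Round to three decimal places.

T̂ = ρX + (1 − ρ)μ  ⇒  T̂ − μ = ρ(X − μ)
ρ = (T̂ − μ)/(X − μ) = (137.18850 − 153.25) / (135.6 − 153.25) = -16.06150 / -17.65 = 0.91000

0.910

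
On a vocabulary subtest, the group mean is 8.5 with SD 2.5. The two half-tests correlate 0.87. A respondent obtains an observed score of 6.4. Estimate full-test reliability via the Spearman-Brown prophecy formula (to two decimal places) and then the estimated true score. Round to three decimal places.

Spearman-Brown: ρ = 2r/(1 + r) = 2(0.87)/(1 + 0.87) = 1.740/1.87 = 0.9305 → 0.93
Kelley's formula gives T̂ = 0.93·6.4 + 0.07·8.5 = 5.952 + 0.595 = 6.5470.

6.547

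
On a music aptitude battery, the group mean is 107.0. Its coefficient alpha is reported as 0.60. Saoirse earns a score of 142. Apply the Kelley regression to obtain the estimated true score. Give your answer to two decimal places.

128.00

T̂ = ρX + (1 − ρ)μ
  = 0.60 × 142 + 0.40 × 107.0
  = 85.20 + 42.800
  = 128.000
  ≈ 128.00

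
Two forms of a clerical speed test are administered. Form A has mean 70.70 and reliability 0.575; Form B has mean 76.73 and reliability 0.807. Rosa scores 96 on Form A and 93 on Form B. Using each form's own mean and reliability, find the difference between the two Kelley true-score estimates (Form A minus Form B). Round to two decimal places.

-4.61

T̂_A = 0.575(96) + 0.425(70.70) = 85.2475
T̂_B = 0.807(93) + 0.193(76.73) = 89.8599
T̂_A − T̂_B = -4.6124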